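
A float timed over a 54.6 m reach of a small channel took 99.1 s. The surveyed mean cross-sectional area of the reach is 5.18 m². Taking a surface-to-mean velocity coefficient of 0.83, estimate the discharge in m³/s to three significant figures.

2.37 m³/s

v_surface = L / t̄ = 54.6 / 99.1 = 0.5510 m/s
v_mean = 0.83 × 0.5510 = 0.4573 m/s
Q = A × v_mean = 5.18 × 0.4573 = 2.369 m³/s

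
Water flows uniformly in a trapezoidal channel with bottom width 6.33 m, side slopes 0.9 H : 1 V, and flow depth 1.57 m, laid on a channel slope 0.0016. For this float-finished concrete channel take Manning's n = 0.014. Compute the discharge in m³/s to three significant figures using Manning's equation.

A = (b + z·y)·y = (6.33 + 0.9×1.57)×1.57 = 12.16 m²
P = b + 2y√(1+z²) = 6.33 + 2×1.57×√(1+0.9²) = 10.55 m
R = A/P = 12.16/10.55 = 1.152 m
Q = (1/n)·A·R^(2/3)·S^(1/2) = (1/0.014) × 12.16 × 1.152^(2/3) × 0.0016^(1/2) = 38.16 m³/s

38.2 m³/s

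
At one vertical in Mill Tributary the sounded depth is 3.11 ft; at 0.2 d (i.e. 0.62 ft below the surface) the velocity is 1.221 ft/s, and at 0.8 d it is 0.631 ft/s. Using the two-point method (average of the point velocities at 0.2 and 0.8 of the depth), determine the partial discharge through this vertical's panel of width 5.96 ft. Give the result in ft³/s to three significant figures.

17.2 ft³/s

v̄ = (1.221 + 0.631) / 2 = 0.9260 ft/s
q = v̄ × d × w = 0.9260 × 3.11 × 5.96 = 17.16 ft³/s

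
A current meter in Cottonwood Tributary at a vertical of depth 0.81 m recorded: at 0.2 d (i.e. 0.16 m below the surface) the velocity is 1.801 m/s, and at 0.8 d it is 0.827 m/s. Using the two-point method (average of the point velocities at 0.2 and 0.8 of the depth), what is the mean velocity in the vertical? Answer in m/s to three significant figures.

v̄ = (1.801 + 0.827) / 2 = 1.314 m/s

1.31 m/s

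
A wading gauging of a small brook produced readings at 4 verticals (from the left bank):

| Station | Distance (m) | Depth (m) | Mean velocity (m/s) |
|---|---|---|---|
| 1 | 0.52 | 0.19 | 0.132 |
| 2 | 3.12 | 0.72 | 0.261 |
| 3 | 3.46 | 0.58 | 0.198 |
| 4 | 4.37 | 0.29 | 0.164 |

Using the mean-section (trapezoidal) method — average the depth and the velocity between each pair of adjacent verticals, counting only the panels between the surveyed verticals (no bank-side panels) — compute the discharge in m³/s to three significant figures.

0.355 m³/s

Panel 1-2: Δb = 2.6 m, d̄ = (0.19+0.72)/2 = 0.455, v̄ = (0.132+0.261)/2 = 0.1965 → q = 2.6×0.455×0.1965 = 0.2325 m³/s
Panel 2-3: Δb = 0.34 m, d̄ = (0.72+0.58)/2 = 0.65, v̄ = (0.261+0.198)/2 = 0.2295 → q = 0.34×0.65×0.2295 = 0.05072 m³/s
Panel 3-4: Δb = 0.91 m, d̄ = (0.58+0.29)/2 = 0.435, v̄ = (0.198+0.164)/2 = 0.181 → q = 0.91×0.435×0.181 = 0.07165 m³/s
Q = Σ q = 0.3548 m³/s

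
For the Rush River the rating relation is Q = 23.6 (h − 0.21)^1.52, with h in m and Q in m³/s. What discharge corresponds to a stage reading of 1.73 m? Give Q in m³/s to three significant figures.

Q = 23.6 × (1.73 − 0.21)^1.52 = 23.6 × 1.52^1.52 = 44.60 m³/s

44.6 m³/s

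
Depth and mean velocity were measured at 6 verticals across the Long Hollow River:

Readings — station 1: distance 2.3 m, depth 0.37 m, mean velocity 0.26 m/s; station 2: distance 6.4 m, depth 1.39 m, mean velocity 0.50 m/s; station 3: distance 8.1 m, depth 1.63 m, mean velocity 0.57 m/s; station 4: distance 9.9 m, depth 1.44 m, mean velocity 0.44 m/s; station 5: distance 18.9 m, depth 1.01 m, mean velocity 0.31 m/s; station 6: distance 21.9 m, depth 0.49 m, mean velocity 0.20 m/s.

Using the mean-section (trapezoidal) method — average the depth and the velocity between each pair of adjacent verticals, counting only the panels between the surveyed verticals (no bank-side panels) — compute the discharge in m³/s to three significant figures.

Panel 1-2: Δb = 4.1 m, d̄ = (0.37+1.39)/2 = 0.88, v̄ = (0.26+0.50)/2 = 0.38 → q = 4.1×0.88×0.38 = 1.371 m³/s
Panel 2-3: Δb = 1.7 m, d̄ = (1.39+1.63)/2 = 1.51, v̄ = (0.50+0.57)/2 = 0.535 → q = 1.7×1.51×0.535 = 1.373 m³/s
Panel 3-4: Δb = 1.8 m, d̄ = (1.63+1.44)/2 = 1.535, v̄ = (0.57+0.44)/2 = 0.505 → q = 1.8×1.535×0.505 = 1.395 m³/s
Panel 4-5: Δb = 9 m, d̄ = (1.44+1.01)/2 = 1.225, v̄ = (0.44+0.31)/2 = 0.375 → q = 9×1.225×0.375 = 4.134 m³/s
Panel 5-6: Δb = 3 m, d̄ = (1.01+0.49)/2 = 0.75, v̄ = (0.31+0.20)/2 = 0.255 → q = 3×0.75×0.255 = 0.5738 m³/s
Q = Σ q = 8.848 m³/s

8.85 m³/s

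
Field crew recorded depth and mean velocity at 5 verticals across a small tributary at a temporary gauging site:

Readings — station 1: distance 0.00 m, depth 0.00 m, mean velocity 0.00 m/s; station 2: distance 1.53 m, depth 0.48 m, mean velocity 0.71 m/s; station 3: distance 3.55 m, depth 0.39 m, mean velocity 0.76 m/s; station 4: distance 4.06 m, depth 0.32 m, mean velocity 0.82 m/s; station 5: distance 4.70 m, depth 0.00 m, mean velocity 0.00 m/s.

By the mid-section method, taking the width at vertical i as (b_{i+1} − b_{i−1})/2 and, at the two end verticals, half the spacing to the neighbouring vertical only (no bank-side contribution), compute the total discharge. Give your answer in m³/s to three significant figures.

w_2 = (3.55 − 0.00)/2 = 1.775 m; q_2 = 0.71 × 0.48 × 1.775 = 0.6049 m³/s
w_3 = (4.06 − 1.53)/2 = 1.265 m; q_3 = 0.76 × 0.39 × 1.265 = 0.3749 m³/s
w_4 = (4.70 − 3.55)/2 = 0.575 m; q_4 = 0.82 × 0.32 × 0.575 = 0.1509 m³/s
Stations 1, 5 contribute zero (depth or velocity is 0).
Q = Σ qᵢ = 1.131 m³/s

1.13 m³/s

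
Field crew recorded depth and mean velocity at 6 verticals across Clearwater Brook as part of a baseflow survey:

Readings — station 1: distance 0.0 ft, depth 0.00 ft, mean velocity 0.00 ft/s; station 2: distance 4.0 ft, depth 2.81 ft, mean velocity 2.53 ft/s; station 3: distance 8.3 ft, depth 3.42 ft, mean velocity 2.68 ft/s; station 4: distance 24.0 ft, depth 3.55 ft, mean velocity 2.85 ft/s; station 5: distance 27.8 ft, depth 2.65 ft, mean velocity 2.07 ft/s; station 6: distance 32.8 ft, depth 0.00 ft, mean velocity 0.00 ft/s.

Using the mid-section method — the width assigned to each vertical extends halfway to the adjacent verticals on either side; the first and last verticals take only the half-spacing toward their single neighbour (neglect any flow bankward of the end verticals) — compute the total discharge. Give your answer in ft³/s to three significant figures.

244 ft³/s

w_2 = (8.3 − 0.0)/2 = 4.15 ft; q_2 = 2.53 × 2.81 × 4.15 = 29.50 ft³/s
w_3 = (24.0 − 4.0)/2 = 10 ft; q_3 = 2.68 × 3.42 × 10 = 91.66 ft³/s
w_4 = (27.8 − 8.3)/2 = 9.75 ft; q_4 = 2.85 × 3.55 × 9.75 = 98.65 ft³/s
w_5 = (32.8 − 24.0)/2 = 4.4 ft; q_5 = 2.07 × 2.65 × 4.4 = 24.14 ft³/s
Stations 1, 6 contribute zero (depth or velocity is 0).
Q = Σ qᵢ = 243.9 ft³/s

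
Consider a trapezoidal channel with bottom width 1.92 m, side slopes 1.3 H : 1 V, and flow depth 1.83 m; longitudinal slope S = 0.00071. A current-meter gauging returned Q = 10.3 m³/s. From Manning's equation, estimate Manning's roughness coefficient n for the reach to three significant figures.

A = (b + z·y)·y = (1.92 + 1.3×1.83)×1.83 = 7.867 m²
P = b + 2y√(1+z²) = 1.92 + 2×1.83×√(1+1.3²) = 7.923 m
R = A/P = 7.867/7.923 = 0.9930 m
n = (1/Q)·A·R^(2/3)·S^(1/2) = (1/10.3) × 7.867 × 0.9953 × 0.02665 = 0.02026

0.0203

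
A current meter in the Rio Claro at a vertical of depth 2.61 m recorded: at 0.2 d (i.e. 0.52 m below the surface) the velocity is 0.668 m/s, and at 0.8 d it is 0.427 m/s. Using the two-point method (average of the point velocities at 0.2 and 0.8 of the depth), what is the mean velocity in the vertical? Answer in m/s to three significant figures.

0.548 m/s

v̄ = (0.668 + 0.427) / 2 = 0.5475 m/s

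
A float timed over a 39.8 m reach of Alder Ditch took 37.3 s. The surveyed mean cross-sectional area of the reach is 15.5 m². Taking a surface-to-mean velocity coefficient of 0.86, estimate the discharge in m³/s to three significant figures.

v_surface = L / t̄ = 39.8 / 37.3 = 1.067 m/s
v_mean = 0.86 × 1.067 = 0.9176 m/s
Q = A × v_mean = 15.5 × 0.9176 = 14.22 m³/s

14.2 m³/s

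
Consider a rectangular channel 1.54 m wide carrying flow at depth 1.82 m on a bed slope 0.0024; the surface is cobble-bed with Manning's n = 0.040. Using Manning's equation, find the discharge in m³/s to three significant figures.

A = b·y = 1.54 × 1.82 = 2.803 m²
P = b + 2y = 1.54 + 2×1.82 = 5.180 m
R = A/P = 2.803/5.180 = 0.5411 m
Q = (1/n)·A·R^(2/3)·S^(1/2) = (1/0.040) × 2.803 × 0.5411^(2/3) × 0.0024^(1/2) = 2.279 m³/s

2.28 m³/s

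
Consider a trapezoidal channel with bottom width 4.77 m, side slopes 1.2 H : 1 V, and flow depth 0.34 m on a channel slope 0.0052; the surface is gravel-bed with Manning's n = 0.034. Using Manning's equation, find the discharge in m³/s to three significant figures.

A = (b + z·y)·y = (4.77 + 1.2×0.34)×0.34 = 1.761 m²
P = b + 2y√(1+z²) = 4.77 + 2×0.34×√(1+1.2²) = 5.832 m
R = A/P = 1.761/5.832 = 0.3019 m
Q = (1/n)·A·R^(2/3)·S^(1/2) = (1/0.034) × 1.761 × 0.3019^(2/3) × 0.0052^(1/2) = 1.680 m³/s

1.68 m³/s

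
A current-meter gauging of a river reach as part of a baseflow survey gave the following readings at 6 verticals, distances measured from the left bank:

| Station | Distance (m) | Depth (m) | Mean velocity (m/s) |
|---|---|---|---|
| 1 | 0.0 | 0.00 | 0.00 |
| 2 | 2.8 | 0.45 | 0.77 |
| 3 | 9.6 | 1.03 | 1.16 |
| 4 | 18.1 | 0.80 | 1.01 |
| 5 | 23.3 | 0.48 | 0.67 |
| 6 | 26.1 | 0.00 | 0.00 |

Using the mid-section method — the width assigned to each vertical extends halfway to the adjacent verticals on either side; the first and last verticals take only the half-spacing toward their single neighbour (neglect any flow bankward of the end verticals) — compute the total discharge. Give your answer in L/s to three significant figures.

w_2 = (9.6 − 0.0)/2 = 4.8 m; q_2 = 0.77 × 0.45 × 4.8 = 1.663 m³/s
w_3 = (18.1 − 2.8)/2 = 7.65 m; q_3 = 1.16 × 1.03 × 7.65 = 9.140 m³/s
w_4 = (23.3 − 9.6)/2 = 6.85 m; q_4 = 1.01 × 0.80 × 6.85 = 5.535 m³/s
w_5 = (26.1 − 18.1)/2 = 4 m; q_5 = 0.67 × 0.48 × 4 = 1.286 m³/s
Stations 1, 6 contribute zero (depth or velocity is 0).
Q = Σ qᵢ = 17.62 m³/s
= 17.62 × 1000 = 17620 L/s

17600 L/s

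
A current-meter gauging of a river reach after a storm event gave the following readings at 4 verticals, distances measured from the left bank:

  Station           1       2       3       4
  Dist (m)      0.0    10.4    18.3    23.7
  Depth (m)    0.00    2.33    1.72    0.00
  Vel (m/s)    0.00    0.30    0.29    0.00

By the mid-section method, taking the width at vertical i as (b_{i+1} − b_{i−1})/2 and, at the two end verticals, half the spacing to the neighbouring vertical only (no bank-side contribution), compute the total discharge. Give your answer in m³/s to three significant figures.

w_2 = (18.3 − 0.0)/2 = 9.15 m; q_2 = 0.30 × 2.33 × 9.15 = 6.396 m³/s
w_3 = (23.7 − 10.4)/2 = 6.65 m; q_3 = 0.29 × 1.72 × 6.65 = 3.317 m³/s
Stations 1, 4 contribute zero (depth or velocity is 0).
Q = Σ qᵢ = 9.713 m³/s

9.71 m³/s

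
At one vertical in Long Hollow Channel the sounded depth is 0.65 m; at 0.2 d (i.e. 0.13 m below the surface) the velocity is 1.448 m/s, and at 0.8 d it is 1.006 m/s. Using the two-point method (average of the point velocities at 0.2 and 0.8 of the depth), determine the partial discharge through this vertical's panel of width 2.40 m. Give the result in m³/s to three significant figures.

1.91 m³/s

v̄ = (1.448 + 1.006) / 2 = 1.227 m/s
q = v̄ × d × w = 1.227 × 0.65 × 2.40 = 1.914 m³/s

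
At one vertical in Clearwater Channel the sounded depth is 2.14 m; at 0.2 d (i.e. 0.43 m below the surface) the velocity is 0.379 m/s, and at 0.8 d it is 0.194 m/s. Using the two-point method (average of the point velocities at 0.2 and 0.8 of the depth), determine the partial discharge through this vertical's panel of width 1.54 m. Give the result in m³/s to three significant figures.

v̄ = (0.379 + 0.194) / 2 = 0.2865 m/s
q = v̄ × d × w = 0.2865 × 2.14 × 1.54 = 0.9442 m³/s

0.944 m³/s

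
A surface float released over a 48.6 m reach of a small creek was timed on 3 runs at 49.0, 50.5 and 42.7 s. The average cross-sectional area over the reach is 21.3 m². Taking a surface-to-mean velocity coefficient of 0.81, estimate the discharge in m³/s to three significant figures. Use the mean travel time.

t̄ = (49.0 + 50.5 + 42.7) / 3 = 47.4 s
v_surface = L / t̄ = 48.6 / 47.4 = 1.025 m/s
v_mean = 0.81 × 1.025 = 0.8305 m/s
Q = A × v_mean = 21.3 × 0.8305 = 17.69 m³/s

17.7 m³/s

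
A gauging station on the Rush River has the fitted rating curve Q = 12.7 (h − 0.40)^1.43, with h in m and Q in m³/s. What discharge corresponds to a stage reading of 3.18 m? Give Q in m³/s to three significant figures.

Q = 12.7 × (3.18 − 0.40)^1.43 = 12.7 × 2.78^1.43 = 54.80 m³/s

54.8 m³/s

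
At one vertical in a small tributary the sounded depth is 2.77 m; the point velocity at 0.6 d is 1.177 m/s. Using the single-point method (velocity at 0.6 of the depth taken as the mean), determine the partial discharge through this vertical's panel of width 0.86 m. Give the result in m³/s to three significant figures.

v̄ = v₀.₆ = 1.177 m/s
q = v̄ × d × w = 1.177 × 2.77 × 0.86 = 2.804 m³/s

2.80 m³/s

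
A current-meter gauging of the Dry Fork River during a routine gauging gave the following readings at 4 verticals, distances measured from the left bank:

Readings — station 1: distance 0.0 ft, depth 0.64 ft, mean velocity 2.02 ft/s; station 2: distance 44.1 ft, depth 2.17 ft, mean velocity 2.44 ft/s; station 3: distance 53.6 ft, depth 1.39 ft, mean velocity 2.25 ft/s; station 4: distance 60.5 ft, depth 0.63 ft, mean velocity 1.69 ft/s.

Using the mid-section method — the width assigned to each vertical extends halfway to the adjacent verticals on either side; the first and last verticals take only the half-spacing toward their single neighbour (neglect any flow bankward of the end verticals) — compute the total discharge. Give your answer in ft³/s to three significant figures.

w_1 = (44.1 − 0.0)/2 = 22.05 ft; q_1 = 2.02 × 0.64 × 22.05 = 28.51 ft³/s
w_2 = (53.6 − 0.0)/2 = 26.8 ft; q_2 = 2.44 × 2.17 × 26.8 = 141.9 ft³/s
w_3 = (60.5 − 44.1)/2 = 8.2 ft; q_3 = 2.25 × 1.39 × 8.2 = 25.65 ft³/s
w_4 = (60.5 − 53.6)/2 = 3.45 ft; q_4 = 1.69 × 0.63 × 3.45 = 3.673 ft³/s
Q = Σ qᵢ = 199.7 ft³/s

200 ft³/s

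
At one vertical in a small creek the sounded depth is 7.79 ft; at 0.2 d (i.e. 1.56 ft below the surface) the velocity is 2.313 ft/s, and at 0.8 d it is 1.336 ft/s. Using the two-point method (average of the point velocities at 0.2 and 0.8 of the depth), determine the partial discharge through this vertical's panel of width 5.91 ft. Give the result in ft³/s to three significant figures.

84.0 ft³/s

v̄ = (2.313 + 1.336) / 2 = 1.825 ft/s
q = v̄ × d × w = 1.825 × 7.79 × 5.91 = 84.00 ft³/s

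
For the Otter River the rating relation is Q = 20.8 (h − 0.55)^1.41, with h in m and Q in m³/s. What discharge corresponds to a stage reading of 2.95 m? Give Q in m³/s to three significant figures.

71.5 m³/s

Q = 20.8 × (2.95 − 0.55)^1.41 = 20.8 × 2.4^1.41 = 71.48 m³/s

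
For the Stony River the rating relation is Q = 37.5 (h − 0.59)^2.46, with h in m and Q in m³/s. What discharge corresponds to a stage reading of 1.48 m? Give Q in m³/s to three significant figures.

Q = 37.5 × (1.48 − 0.59)^2.46 = 37.5 × 0.89^2.46 = 28.15 m³/s

28.2 m³/s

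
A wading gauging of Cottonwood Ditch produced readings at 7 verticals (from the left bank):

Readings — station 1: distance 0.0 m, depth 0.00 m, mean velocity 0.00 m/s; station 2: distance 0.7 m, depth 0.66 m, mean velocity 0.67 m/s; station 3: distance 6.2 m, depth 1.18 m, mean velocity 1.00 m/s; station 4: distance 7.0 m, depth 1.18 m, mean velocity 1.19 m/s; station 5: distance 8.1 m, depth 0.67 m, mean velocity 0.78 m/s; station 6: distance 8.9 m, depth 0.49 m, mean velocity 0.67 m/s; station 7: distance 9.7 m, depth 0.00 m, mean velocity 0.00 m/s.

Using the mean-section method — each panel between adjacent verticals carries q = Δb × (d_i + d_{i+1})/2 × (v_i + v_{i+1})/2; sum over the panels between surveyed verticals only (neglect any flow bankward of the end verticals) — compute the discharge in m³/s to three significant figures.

6.74 m³/s

Panel 1-2: Δb = 0.7 m, d̄ = (0.00+0.66)/2 = 0.33, v̄ = (0.00+0.67)/2 = 0.335 → q = 0.7×0.33×0.335 = 0.07739 m³/s
Panel 2-3: Δb = 5.5 m, d̄ = (0.66+1.18)/2 = 0.92, v̄ = (0.67+1.00)/2 = 0.835 → q = 5.5×0.92×0.835 = 4.225 m³/s
Panel 3-4: Δb = 0.8 m, d̄ = (1.18+1.18)/2 = 1.18, v̄ = (1.00+1.19)/2 = 1.095 → q = 0.8×1.18×1.095 = 1.034 m³/s
Panel 4-5: Δb = 1.1 m, d̄ = (1.18+0.67)/2 = 0.925, v̄ = (1.19+0.78)/2 = 0.985 → q = 1.1×0.925×0.985 = 1.002 m³/s
Panel 5-6: Δb = 0.8 m, d̄ = (0.67+0.49)/2 = 0.58, v̄ = (0.78+0.67)/2 = 0.725 → q = 0.8×0.58×0.725 = 0.3364 m³/s
Panel 6-7: Δb = 0.8 m, d̄ = (0.49+0.00)/2 = 0.245, v̄ = (0.67+0.00)/2 = 0.335 → q = 0.8×0.245×0.335 = 0.06566 m³/s
Q = Σ q = 6.740 m³/s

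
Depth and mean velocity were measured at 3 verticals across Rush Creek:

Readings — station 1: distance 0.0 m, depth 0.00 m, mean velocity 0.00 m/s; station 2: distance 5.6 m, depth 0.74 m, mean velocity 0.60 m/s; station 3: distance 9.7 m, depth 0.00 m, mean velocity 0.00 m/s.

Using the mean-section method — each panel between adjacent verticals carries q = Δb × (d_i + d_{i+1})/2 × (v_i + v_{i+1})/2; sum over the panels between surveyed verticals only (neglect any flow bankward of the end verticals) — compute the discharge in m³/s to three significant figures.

1.08 m³/s

Panel 1-2: Δb = 5.6 m, d̄ = (0.00+0.74)/2 = 0.37, v̄ = (0.00+0.60)/2 = 0.3 → q = 5.6×0.37×0.3 = 0.6216 m³/s
Panel 2-3: Δb = 4.1 m, d̄ = (0.74+0.00)/2 = 0.37, v̄ = (0.60+0.00)/2 = 0.3 → q = 4.1×0.37×0.3 = 0.4551 m³/s
Q = Σ q = 1.077 m³/s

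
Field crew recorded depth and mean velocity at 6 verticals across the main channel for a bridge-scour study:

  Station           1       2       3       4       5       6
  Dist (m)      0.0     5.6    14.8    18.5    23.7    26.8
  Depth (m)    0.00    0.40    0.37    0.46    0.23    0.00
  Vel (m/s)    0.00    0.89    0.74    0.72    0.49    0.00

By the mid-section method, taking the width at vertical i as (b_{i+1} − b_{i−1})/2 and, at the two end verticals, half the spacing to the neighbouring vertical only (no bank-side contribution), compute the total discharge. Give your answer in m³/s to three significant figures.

w_2 = (14.8 − 0.0)/2 = 7.4 m; q_2 = 0.89 × 0.40 × 7.4 = 2.634 m³/s
w_3 = (18.5 − 5.6)/2 = 6.45 m; q_3 = 0.74 × 0.37 × 6.45 = 1.766 m³/s
w_4 = (23.7 − 14.8)/2 = 4.45 m; q_4 = 0.72 × 0.46 × 4.45 = 1.474 m³/s
w_5 = (26.8 − 18.5)/2 = 4.15 m; q_5 = 0.49 × 0.23 × 4.15 = 0.4677 m³/s
Stations 1, 6 contribute zero (depth or velocity is 0).
Q = Σ qᵢ = 6.342 m³/s

6.34 m³/s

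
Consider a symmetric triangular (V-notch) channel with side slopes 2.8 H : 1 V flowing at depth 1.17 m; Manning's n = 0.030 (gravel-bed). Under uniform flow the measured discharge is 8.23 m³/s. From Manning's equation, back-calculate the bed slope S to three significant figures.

0.00919

A = z·y² = 2.8×1.17² = 3.833 m²
P = 2y√(1+z²) = 2×1.17×√(1+2.8²) = 6.957 m
R = A/P = 3.833/6.957 = 0.5509 m
S = (Q·n / (1·A·R^(2/3)))² = (8.23×0.030 / (1×3.833×0.6720))² = 0.009188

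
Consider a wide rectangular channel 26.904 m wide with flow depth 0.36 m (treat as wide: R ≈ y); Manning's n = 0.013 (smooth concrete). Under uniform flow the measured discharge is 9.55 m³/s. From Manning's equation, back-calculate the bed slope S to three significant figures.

0.000642

A = b·y = 26.904 × 0.36 = 9.685 m²
Wide channel: R ≈ y = 0.36 m
S = (Q·n / (1·A·R^(2/3)))² = (9.55×0.013 / (1×9.685×0.5061))² = 0.0006416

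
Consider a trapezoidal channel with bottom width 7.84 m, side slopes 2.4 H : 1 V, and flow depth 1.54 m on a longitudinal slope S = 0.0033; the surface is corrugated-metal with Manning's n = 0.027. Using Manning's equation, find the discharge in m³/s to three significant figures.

A = (b + z·y)·y = (7.84 + 2.4×1.54)×1.54 = 17.77 m²
P = b + 2y√(1+z²) = 7.84 + 2×1.54×√(1+2.4²) = 15.85 m
R = A/P = 17.77/15.85 = 1.121 m
Q = (1/n)·A·R^(2/3)·S^(1/2) = (1/0.027) × 17.77 × 1.121^(2/3) × 0.0033^(1/2) = 40.79 m³/s

40.8 m³/s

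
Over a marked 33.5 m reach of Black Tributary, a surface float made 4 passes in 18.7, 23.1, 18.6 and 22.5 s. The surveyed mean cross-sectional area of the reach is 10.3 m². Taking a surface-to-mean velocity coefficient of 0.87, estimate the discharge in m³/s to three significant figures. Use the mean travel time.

14.5 m³/s

t̄ = (18.7 + 23.1 + 18.6 + 22.5) / 4 = 20.725 s
v_surface = L / t̄ = 33.5 / 20.725 = 1.616 m/s
v_mean = 0.87 × 1.616 = 1.406 m/s
Q = A × v_mean = 10.3 × 1.406 = 14.48 m³/s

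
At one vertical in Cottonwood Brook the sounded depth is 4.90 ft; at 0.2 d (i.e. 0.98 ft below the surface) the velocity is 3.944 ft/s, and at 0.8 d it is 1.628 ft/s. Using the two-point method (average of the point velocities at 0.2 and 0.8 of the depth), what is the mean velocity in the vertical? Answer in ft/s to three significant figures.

2.79 ft/s

v̄ = (3.944 + 1.628) / 2 = 2.786 ft/s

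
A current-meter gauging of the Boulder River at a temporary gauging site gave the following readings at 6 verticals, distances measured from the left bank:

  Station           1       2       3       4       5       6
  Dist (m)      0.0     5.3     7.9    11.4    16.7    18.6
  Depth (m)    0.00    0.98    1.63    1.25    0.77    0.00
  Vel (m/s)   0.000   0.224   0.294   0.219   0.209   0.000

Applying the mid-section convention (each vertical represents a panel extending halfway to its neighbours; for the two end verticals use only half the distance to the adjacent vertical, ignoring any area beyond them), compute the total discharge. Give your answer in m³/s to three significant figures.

4.11 m³/s

w_2 = (7.9 − 0.0)/2 = 3.95 m; q_2 = 0.224 × 0.98 × 3.95 = 0.8671 m³/s
w_3 = (11.4 − 5.3)/2 = 3.05 m; q_3 = 0.294 × 1.63 × 3.05 = 1.462 m³/s
w_4 = (16.7 − 7.9)/2 = 4.4 m; q_4 = 0.219 × 1.25 × 4.4 = 1.205 m³/s
w_5 = (18.6 − 11.4)/2 = 3.6 m; q_5 = 0.209 × 0.77 × 3.6 = 0.5793 m³/s
Stations 1, 6 contribute zero (depth or velocity is 0).
Q = Σ qᵢ = 4.113 m³/s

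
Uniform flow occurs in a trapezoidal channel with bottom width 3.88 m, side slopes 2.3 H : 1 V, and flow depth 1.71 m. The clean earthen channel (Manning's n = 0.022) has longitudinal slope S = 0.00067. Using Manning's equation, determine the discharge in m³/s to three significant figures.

16.5 m³/s

A = (b + z·y)·y = (3.88 + 2.3×1.71)×1.71 = 13.36 m²
P = b + 2y√(1+z²) = 3.88 + 2×1.71×√(1+2.3²) = 12.46 m
R = A/P = 13.36/12.46 = 1.072 m
Q = (1/n)·A·R^(2/3)·S^(1/2) = (1/0.022) × 13.36 × 1.072^(2/3) × 0.00067^(1/2) = 16.47 m³/s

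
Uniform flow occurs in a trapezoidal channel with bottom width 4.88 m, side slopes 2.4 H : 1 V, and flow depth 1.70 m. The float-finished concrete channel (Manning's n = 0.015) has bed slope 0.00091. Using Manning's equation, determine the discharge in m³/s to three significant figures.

A = (b + z·y)·y = (4.88 + 2.4×1.70)×1.70 = 15.23 m²
P = b + 2y√(1+z²) = 4.88 + 2×1.70×√(1+2.4²) = 13.72 m
R = A/P = 15.23/13.72 = 1.110 m
Q = (1/n)·A·R^(2/3)·S^(1/2) = (1/0.015) × 15.23 × 1.110^(2/3) × 0.00091^(1/2) = 32.84 m³/s

32.8 m³/s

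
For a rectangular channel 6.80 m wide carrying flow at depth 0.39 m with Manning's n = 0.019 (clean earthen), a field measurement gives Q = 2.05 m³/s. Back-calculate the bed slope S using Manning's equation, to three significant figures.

0.000875

A = b·y = 6.80 × 0.39 = 2.652 m²
P = b + 2y = 6.80 + 2×0.39 = 7.580 m
R = A/P = 2.652/7.580 = 0.3499 m
S = (Q·n / (1·A·R^(2/3)))² = (2.05×0.019 / (1×2.652×0.4965))² = 0.0008750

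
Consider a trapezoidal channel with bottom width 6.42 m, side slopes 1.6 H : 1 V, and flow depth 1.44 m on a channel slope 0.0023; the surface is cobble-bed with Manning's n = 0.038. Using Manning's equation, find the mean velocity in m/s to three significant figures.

1.31 m/s

A = (b + z·y)·y = (6.42 + 1.6×1.44)×1.44 = 12.56 m²
P = b + 2y√(1+z²) = 6.42 + 2×1.44×√(1+1.6²) = 11.85 m
R = A/P = 12.56/11.85 = 1.060 m
Q = (1/n)·A·R^(2/3)·S^(1/2) = (1/0.038) × 12.56 × 1.060^(2/3) × 0.0023^(1/2) = 16.48 m³/s
V = Q/A = 16.48/12.56 = 1.312 m/s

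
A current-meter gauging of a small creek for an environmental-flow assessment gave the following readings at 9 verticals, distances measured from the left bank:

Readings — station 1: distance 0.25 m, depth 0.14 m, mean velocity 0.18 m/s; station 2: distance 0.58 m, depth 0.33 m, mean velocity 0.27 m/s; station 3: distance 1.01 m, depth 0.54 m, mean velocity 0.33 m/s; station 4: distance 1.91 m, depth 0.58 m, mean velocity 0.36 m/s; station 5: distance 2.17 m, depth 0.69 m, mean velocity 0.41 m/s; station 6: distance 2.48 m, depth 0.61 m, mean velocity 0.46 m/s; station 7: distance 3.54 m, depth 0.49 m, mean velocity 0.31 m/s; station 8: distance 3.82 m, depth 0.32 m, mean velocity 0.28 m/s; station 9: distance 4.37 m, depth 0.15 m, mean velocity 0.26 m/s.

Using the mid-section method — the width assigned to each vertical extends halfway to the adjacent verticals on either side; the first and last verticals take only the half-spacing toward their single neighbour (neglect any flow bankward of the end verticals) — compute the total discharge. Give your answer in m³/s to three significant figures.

w_1 = (0.58 − 0.25)/2 = 0.165 m; q_1 = 0.18 × 0.14 × 0.165 = 0.004158 m³/s
w_2 = (1.01 − 0.25)/2 = 0.38 m; q_2 = 0.27 × 0.33 × 0.38 = 0.03386 m³/s
w_3 = (1.91 − 0.58)/2 = 0.665 m; q_3 = 0.33 × 0.54 × 0.665 = 0.1185 m³/s
w_4 = (2.17 − 1.01)/2 = 0.58 m; q_4 = 0.36 × 0.58 × 0.58 = 0.1211 m³/s
w_5 = (2.48 − 1.91)/2 = 0.285 m; q_5 = 0.41 × 0.69 × 0.285 = 0.08063 m³/s
w_6 = (3.54 − 2.17)/2 = 0.685 m; q_6 = 0.46 × 0.61 × 0.685 = 0.1922 m³/s
w_7 = (3.82 − 2.48)/2 = 0.67 m; q_7 = 0.31 × 0.49 × 0.67 = 0.1018 m³/s
w_8 = (4.37 − 3.54)/2 = 0.415 m; q_8 = 0.28 × 0.32 × 0.415 = 0.03718 m³/s
w_9 = (4.37 − 3.82)/2 = 0.275 m; q_9 = 0.26 × 0.15 × 0.275 = 0.01073 m³/s
Q = Σ qᵢ = 0.7001 m³/s

0.700 m³/s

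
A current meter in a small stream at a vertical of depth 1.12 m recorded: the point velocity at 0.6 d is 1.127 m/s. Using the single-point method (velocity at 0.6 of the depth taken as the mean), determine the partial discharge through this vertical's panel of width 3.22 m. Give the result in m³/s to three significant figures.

v̄ = v₀.₆ = 1.127 m/s
q = v̄ × d × w = 1.127 × 1.12 × 3.22 = 4.064 m³/s

4.06 m³/s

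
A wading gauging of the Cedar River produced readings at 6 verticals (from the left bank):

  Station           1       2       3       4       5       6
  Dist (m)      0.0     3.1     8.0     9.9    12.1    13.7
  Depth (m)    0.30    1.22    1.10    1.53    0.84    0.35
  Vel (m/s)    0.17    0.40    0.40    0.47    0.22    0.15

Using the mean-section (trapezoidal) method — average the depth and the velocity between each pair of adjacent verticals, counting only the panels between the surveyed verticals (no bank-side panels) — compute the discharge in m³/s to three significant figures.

Panel 1-2: Δb = 3.1 m, d̄ = (0.30+1.22)/2 = 0.76, v̄ = (0.17+0.40)/2 = 0.285 → q = 3.1×0.76×0.285 = 0.6715 m³/s
Panel 2-3: Δb = 4.9 m, d̄ = (1.22+1.10)/2 = 1.16, v̄ = (0.40+0.40)/2 = 0.4 → q = 4.9×1.16×0.4 = 2.274 m³/s
Panel 3-4: Δb = 1.9 m, d̄ = (1.10+1.53)/2 = 1.315, v̄ = (0.40+0.47)/2 = 0.435 → q = 1.9×1.315×0.435 = 1.087 m³/s
Panel 4-5: Δb = 2.2 m, d̄ = (1.53+0.84)/2 = 1.185, v̄ = (0.47+0.22)/2 = 0.345 → q = 2.2×1.185×0.345 = 0.8994 m³/s
Panel 5-6: Δb = 1.6 m, d̄ = (0.84+0.35)/2 = 0.595, v̄ = (0.22+0.15)/2 = 0.185 → q = 1.6×0.595×0.185 = 0.1761 m³/s
Q = Σ q = 5.107 m³/s

5.11 m³/s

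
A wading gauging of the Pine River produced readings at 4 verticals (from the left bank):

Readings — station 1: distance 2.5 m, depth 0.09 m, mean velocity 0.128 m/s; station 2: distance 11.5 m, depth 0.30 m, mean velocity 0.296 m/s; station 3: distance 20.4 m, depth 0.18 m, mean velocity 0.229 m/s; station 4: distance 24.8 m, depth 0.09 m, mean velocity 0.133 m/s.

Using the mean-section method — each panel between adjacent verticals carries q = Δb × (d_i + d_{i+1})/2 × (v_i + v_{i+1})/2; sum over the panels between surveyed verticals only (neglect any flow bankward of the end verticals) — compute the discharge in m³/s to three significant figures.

Panel 1-2: Δb = 9 m, d̄ = (0.09+0.30)/2 = 0.195, v̄ = (0.128+0.296)/2 = 0.212 → q = 9×0.195×0.212 = 0.3721 m³/s
Panel 2-3: Δb = 8.9 m, d̄ = (0.30+0.18)/2 = 0.24, v̄ = (0.296+0.229)/2 = 0.2625 → q = 8.9×0.24×0.2625 = 0.5607 m³/s
Panel 3-4: Δb = 4.4 m, d̄ = (0.18+0.09)/2 = 0.135, v̄ = (0.229+0.133)/2 = 0.181 → q = 4.4×0.135×0.181 = 0.1075 m³/s
Q = Σ q = 1.040 m³/s

1.04 m³/s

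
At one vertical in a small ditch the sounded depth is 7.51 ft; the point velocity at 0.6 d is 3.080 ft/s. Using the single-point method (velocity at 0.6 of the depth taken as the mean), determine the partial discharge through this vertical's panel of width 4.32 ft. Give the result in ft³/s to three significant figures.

99.9 ft³/s

v̄ = v₀.₆ = 3.080 ft/s
q = v̄ × d × w = 3.080 × 7.51 × 4.32 = 99.93 ft³/s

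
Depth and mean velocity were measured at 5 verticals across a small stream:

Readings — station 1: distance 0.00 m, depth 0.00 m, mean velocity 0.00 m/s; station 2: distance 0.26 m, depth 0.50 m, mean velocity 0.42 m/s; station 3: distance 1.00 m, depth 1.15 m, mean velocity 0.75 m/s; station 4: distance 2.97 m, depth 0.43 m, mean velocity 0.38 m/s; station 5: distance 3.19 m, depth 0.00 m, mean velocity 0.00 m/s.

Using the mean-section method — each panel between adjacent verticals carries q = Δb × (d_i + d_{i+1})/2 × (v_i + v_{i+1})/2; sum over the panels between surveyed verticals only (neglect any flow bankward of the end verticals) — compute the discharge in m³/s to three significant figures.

1.26 m³/s

Panel 1-2: Δb = 0.26 m, d̄ = (0.00+0.50)/2 = 0.25, v̄ = (0.00+0.42)/2 = 0.21 → q = 0.26×0.25×0.21 = 0.01365 m³/s
Panel 2-3: Δb = 0.74 m, d̄ = (0.50+1.15)/2 = 0.825, v̄ = (0.42+0.75)/2 = 0.585 → q = 0.74×0.825×0.585 = 0.3571 m³/s
Panel 3-4: Δb = 1.97 m, d̄ = (1.15+0.43)/2 = 0.79, v̄ = (0.75+0.38)/2 = 0.565 → q = 1.97×0.79×0.565 = 0.8793 m³/s
Panel 4-5: Δb = 0.22 m, d̄ = (0.43+0.00)/2 = 0.215, v̄ = (0.38+0.00)/2 = 0.19 → q = 0.22×0.215×0.19 = 0.008987 m³/s
Q = Σ q = 1.259 m³/s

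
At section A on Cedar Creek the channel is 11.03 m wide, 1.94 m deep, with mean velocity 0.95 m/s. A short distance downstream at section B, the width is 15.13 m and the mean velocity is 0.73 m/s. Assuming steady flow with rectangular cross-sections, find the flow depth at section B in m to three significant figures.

Q = A₁V₁ = (11.03×1.94) × 0.95 = 20.33 m³/s
d₂ = Q/(b₂ V₂) = 20.33/(15.13×0.73) = 1.841 m

1.84 m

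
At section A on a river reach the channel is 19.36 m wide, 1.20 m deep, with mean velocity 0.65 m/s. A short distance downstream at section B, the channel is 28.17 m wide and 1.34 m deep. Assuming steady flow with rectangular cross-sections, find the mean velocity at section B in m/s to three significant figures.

0.400 m/s

Q = A₁V₁ = (19.36×1.20) × 0.65 = 15.10 m³/s
A₂ = 28.17 × 1.34 = 37.75 m²
V₂ = Q/A₂ = 15.10/37.75 = 0.4000 m/s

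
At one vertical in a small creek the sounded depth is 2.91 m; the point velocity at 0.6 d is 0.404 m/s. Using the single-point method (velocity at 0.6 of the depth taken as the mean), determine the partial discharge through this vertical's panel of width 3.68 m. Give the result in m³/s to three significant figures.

v̄ = v₀.₆ = 0.404 m/s
q = v̄ × d × w = 0.4040 × 2.91 × 3.68 = 4.326 m³/s

4.33 m³/s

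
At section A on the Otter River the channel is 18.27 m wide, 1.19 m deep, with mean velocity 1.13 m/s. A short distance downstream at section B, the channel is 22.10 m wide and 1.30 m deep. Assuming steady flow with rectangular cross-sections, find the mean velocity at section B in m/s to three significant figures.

0.855 m/s

Q = A₁V₁ = (18.27×1.19) × 1.13 = 24.57 m³/s
A₂ = 22.10 × 1.30 = 28.73 m²
V₂ = Q/A₂ = 24.57/28.73 = 0.8551 m/s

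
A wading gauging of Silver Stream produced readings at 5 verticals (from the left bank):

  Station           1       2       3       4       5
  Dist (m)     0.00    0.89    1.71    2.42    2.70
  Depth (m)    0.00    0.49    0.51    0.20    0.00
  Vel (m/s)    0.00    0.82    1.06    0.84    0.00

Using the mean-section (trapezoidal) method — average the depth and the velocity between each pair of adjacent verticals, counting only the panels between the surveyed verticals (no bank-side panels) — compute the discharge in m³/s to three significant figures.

0.726 m³/s

Panel 1-2: Δb = 0.89 m, d̄ = (0.00+0.49)/2 = 0.245, v̄ = (0.00+0.82)/2 = 0.41 → q = 0.89×0.245×0.41 = 0.08940 m³/s
Panel 2-3: Δb = 0.82 m, d̄ = (0.49+0.51)/2 = 0.5, v̄ = (0.82+1.06)/2 = 0.94 → q = 0.82×0.5×0.94 = 0.3854 m³/s
Panel 3-4: Δb = 0.71 m, d̄ = (0.51+0.20)/2 = 0.355, v̄ = (1.06+0.84)/2 = 0.95 → q = 0.71×0.355×0.95 = 0.2394 m³/s
Panel 4-5: Δb = 0.28 m, d̄ = (0.20+0.00)/2 = 0.1, v̄ = (0.84+0.00)/2 = 0.42 → q = 0.28×0.1×0.42 = 0.01176 m³/s
Q = Σ q = 0.7260 m³/s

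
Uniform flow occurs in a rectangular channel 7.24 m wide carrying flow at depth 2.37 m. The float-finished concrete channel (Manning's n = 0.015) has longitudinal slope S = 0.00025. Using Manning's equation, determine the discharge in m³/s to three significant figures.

23.0 m³/s

A = b·y = 7.24 × 2.37 = 17.16 m²
P = b + 2y = 7.24 + 2×2.37 = 11.98 m
R = A/P = 17.16/11.98 = 1.432 m
Q = (1/n)·A·R^(2/3)·S^(1/2) = (1/0.015) × 17.16 × 1.432^(2/3) × 0.00025^(1/2) = 22.98 m³/s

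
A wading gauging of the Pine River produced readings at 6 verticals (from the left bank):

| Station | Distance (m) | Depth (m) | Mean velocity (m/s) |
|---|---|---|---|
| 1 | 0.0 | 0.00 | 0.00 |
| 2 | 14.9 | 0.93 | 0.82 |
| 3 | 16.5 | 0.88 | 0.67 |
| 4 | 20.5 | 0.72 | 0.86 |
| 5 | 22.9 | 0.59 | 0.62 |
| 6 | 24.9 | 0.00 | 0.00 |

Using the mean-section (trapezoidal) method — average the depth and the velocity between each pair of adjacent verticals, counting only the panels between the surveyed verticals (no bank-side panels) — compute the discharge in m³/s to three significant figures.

Panel 1-2: Δb = 14.9 m, d̄ = (0.00+0.93)/2 = 0.465, v̄ = (0.00+0.82)/2 = 0.41 → q = 14.9×0.465×0.41 = 2.841 m³/s
Panel 2-3: Δb = 1.6 m, d̄ = (0.93+0.88)/2 = 0.905, v̄ = (0.82+0.67)/2 = 0.745 → q = 1.6×0.905×0.745 = 1.079 m³/s
Panel 3-4: Δb = 4 m, d̄ = (0.88+0.72)/2 = 0.8, v̄ = (0.67+0.86)/2 = 0.765 → q = 4×0.8×0.765 = 2.448 m³/s
Panel 4-5: Δb = 2.4 m, d̄ = (0.72+0.59)/2 = 0.655, v̄ = (0.86+0.62)/2 = 0.74 → q = 2.4×0.655×0.74 = 1.163 m³/s
Panel 5-6: Δb = 2 m, d̄ = (0.59+0.00)/2 = 0.295, v̄ = (0.62+0.00)/2 = 0.31 → q = 2×0.295×0.31 = 0.1829 m³/s
Q = Σ q = 7.714 m³/s

7.71 m³/s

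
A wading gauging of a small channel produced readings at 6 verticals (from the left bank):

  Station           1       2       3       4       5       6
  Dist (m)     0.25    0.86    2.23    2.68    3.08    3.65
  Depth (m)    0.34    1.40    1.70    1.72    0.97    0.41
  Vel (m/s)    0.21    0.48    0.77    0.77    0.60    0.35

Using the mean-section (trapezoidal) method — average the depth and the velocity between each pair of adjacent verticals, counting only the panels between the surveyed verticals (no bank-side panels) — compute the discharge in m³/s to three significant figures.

Panel 1-2: Δb = 0.61 m, d̄ = (0.34+1.40)/2 = 0.87, v̄ = (0.21+0.48)/2 = 0.345 → q = 0.61×0.87×0.345 = 0.1831 m³/s
Panel 2-3: Δb = 1.37 m, d̄ = (1.40+1.70)/2 = 1.55, v̄ = (0.48+0.77)/2 = 0.625 → q = 1.37×1.55×0.625 = 1.327 m³/s
Panel 3-4: Δb = 0.45 m, d̄ = (1.70+1.72)/2 = 1.71, v̄ = (0.77+0.77)/2 = 0.77 → q = 0.45×1.71×0.77 = 0.5925 m³/s
Panel 4-5: Δb = 0.4 m, d̄ = (1.72+0.97)/2 = 1.345, v̄ = (0.77+0.60)/2 = 0.685 → q = 0.4×1.345×0.685 = 0.3685 m³/s
Panel 5-6: Δb = 0.57 m, d̄ = (0.97+0.41)/2 = 0.69, v̄ = (0.60+0.35)/2 = 0.475 → q = 0.57×0.69×0.475 = 0.1868 m³/s
Q = Σ q = 2.658 m³/s

2.66 m³/s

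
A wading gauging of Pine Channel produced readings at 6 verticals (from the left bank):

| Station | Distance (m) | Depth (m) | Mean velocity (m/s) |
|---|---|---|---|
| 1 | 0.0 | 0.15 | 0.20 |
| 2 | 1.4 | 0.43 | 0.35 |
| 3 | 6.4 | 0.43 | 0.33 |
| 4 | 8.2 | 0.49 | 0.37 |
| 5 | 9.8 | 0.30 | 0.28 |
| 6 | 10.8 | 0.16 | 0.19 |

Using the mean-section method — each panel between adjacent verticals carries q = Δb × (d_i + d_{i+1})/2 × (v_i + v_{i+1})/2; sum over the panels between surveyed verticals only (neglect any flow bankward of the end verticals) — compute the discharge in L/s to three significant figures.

1390 L/s

Panel 1-2: Δb = 1.4 m, d̄ = (0.15+0.43)/2 = 0.29, v̄ = (0.20+0.35)/2 = 0.275 → q = 1.4×0.29×0.275 = 0.1117 m³/s
Panel 2-3: Δb = 5 m, d̄ = (0.43+0.43)/2 = 0.43, v̄ = (0.35+0.33)/2 = 0.34 → q = 5×0.43×0.34 = 0.7310 m³/s
Panel 3-4: Δb = 1.8 m, d̄ = (0.43+0.49)/2 = 0.46, v̄ = (0.33+0.37)/2 = 0.35 → q = 1.8×0.46×0.35 = 0.2898 m³/s
Panel 4-5: Δb = 1.6 m, d̄ = (0.49+0.30)/2 = 0.395, v̄ = (0.37+0.28)/2 = 0.325 → q = 1.6×0.395×0.325 = 0.2054 m³/s
Panel 5-6: Δb = 1 m, d̄ = (0.30+0.16)/2 = 0.23, v̄ = (0.28+0.19)/2 = 0.235 → q = 1×0.23×0.235 = 0.05405 m³/s
Q = Σ q = 1.392 m³/s
= 1.392 × 1000 = 1392 L/s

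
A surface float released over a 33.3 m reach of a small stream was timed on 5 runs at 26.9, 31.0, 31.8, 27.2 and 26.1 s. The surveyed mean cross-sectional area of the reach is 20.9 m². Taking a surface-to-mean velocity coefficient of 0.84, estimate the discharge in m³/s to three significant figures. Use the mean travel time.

t̄ = (26.9 + 31.0 + 31.8 + 27.2 + 26.1) / 5 = 28.6 s
v_surface = L / t̄ = 33.3 / 28.6 = 1.164 m/s
v_mean = 0.84 × 1.164 = 0.9780 m/s
Q = A × v_mean = 20.9 × 0.9780 = 20.44 m³/s

20.4 m³/s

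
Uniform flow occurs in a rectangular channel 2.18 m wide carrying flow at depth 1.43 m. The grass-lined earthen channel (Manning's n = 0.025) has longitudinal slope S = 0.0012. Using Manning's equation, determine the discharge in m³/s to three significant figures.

A = b·y = 2.18 × 1.43 = 3.117 m²
P = b + 2y = 2.18 + 2×1.43 = 5.040 m
R = A/P = 3.117/5.040 = 0.6185 m
Q = (1/n)·A·R^(2/3)·S^(1/2) = (1/0.025) × 3.117 × 0.6185^(2/3) × 0.0012^(1/2) = 3.136 m³/s

3.14 m³/s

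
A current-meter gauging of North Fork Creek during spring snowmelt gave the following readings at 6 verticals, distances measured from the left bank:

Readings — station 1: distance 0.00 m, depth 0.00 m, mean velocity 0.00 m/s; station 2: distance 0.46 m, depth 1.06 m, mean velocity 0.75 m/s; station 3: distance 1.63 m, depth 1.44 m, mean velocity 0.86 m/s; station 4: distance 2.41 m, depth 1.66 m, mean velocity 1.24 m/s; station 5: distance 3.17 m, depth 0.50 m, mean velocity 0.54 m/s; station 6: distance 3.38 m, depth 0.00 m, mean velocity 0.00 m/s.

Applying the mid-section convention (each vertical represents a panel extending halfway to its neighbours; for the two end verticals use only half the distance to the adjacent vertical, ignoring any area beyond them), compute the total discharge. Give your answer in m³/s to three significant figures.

w_2 = (1.63 − 0.00)/2 = 0.815 m; q_2 = 0.75 × 1.06 × 0.815 = 0.6479 m³/s
w_3 = (2.41 − 0.46)/2 = 0.975 m; q_3 = 0.86 × 1.44 × 0.975 = 1.207 m³/s
w_4 = (3.17 − 1.63)/2 = 0.77 m; q_4 = 1.24 × 1.66 × 0.77 = 1.585 m³/s
w_5 = (3.38 − 2.41)/2 = 0.485 m; q_5 = 0.54 × 0.50 × 0.485 = 0.1310 m³/s
Stations 1, 6 contribute zero (depth or velocity is 0).
Q = Σ qᵢ = 3.571 m³/s

3.57 m³/s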